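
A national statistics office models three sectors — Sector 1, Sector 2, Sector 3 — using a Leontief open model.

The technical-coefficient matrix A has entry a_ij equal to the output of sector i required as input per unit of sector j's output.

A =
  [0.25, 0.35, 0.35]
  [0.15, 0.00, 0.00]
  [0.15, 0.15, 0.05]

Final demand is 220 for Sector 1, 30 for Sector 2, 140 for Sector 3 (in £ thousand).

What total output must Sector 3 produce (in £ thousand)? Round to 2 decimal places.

x_3 = 233.37

I − A =
  [   0.75    -0.35    -0.35]
  [  -0.15     1.00     0.00]
  [  -0.15    -0.15     0.95]
Cofactors of I−A, C_ij = (−1)^(i+j)·(minor ij) (rows/columns in the sector order above):
  C_11 = (1.00)(0.95) − (0.00)(-0.15) = 0.9500
  C_12 = −[(-0.15)(0.95) − (0.00)(-0.15)] = 0.1425
  C_13 = (-0.15)(-0.15) − (1.00)(-0.15) = 0.1725
  C_21 = −[(-0.35)(0.95) − (-0.35)(-0.15)] = 0.3850
  C_22 = (0.75)(0.95) − (-0.35)(-0.15) = 0.6600
  C_23 = −[(0.75)(-0.15) − (-0.35)(-0.15)] = 0.1650
  C_31 = (-0.35)(0.00) − (-0.35)(1.00) = 0.3500
  C_32 = −[(0.75)(0.00) − (-0.35)(-0.15)] = 0.0525
  C_33 = (0.75)(1.00) − (-0.35)(-0.15) = 0.6975
det(I−A) = Σ_j (I−A)_1j·C_1j = (0.75)(0.9500) + (-0.35)(0.1425) + (-0.35)(0.1725) = 0.60225
adj(I−A) = Cᵀ =
  [ 0.9500   0.3850   0.3500]
  [ 0.1425   0.6600   0.0525]
  [ 0.1725   0.1650   0.6975]
(I − A)⁻¹ = adj(I−A) / det(I−A) ≈
  [   1.5774     0.6393     0.5812]
  [   0.2366     1.0959     0.0872]
  [   0.2864     0.2740     1.1582]
x = (I − A)⁻¹ d = adj(I−A)·d / det(I−A), with det(I−A) = 0.60225:
  x_1 = (0.9500·220 + 0.3850·30 + 0.3500·140) / 0.60225 = 269.55 / 0.60225 ≈ 447.57
  x_2 = (0.1425·220 + 0.6600·30 + 0.0525·140) / 0.60225 = 58.50 / 0.60225 ≈ 97.14
  x_3 = (0.1725·220 + 0.1650·30 + 0.6975·140) / 0.60225 = 140.55 / 0.60225 ≈ 233.37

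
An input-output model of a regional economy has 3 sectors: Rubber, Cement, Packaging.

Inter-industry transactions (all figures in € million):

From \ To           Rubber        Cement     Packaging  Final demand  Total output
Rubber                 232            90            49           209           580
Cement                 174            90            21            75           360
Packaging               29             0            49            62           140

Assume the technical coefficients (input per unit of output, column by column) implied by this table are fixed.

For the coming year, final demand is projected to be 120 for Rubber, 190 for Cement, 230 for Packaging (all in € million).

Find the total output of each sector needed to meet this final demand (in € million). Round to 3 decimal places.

Technical coefficients a_ij = z_ij / X_j:
  a_RR = 232/580 = 0.40, a_CR = 174/580 = 0.30, a_PR = 29/580 = 0.05
  a_RC = 90/360 = 0.25, a_CC = 90/360 = 0.25, a_PC = 0/360 = 0.00
  a_RP = 49/140 = 0.35, a_CP = 21/140 = 0.15, a_PP = 49/140 = 0.35
I − A =
  [   0.60    -0.25    -0.35]
  [  -0.30     0.75    -0.15]
  [  -0.05     0.00     0.65]
Cofactors of I−A, C_ij = (−1)^(i+j)·(minor ij) (rows/columns in the sector order above):
  C_11 = (0.75)(0.65) − (-0.15)(0.00) = 0.4875
  C_12 = −[(-0.30)(0.65) − (-0.15)(-0.05)] = 0.2025
  C_13 = (-0.30)(0.00) − (0.75)(-0.05) = 0.0375
  C_21 = −[(-0.25)(0.65) − (-0.35)(0.00)] = 0.1625
  C_22 = (0.60)(0.65) − (-0.35)(-0.05) = 0.3725
  C_23 = −[(0.60)(0.00) − (-0.25)(-0.05)] = 0.0125
  C_31 = (-0.25)(-0.15) − (-0.35)(0.75) = 0.3000
  C_32 = −[(0.60)(-0.15) − (-0.35)(-0.30)] = 0.1950
  C_33 = (0.60)(0.75) − (-0.25)(-0.30) = 0.3750
det(I−A) = Σ_j (I−A)_1j·C_1j = (0.60)(0.4875) + (-0.25)(0.2025) + (-0.35)(0.0375) = 0.22875
adj(I−A) = Cᵀ =
  [ 0.4875   0.1625   0.3000]
  [ 0.2025   0.3725   0.1950]
  [ 0.0375   0.0125   0.3750]
(I − A)⁻¹ = adj(I−A) / det(I−A) ≈
  [   2.1311     0.7104     1.3115]
  [   0.8852     1.6284     0.8525]
  [   0.1639     0.0546     1.6393]
x = (I − A)⁻¹ d = adj(I−A)·d / det(I−A), with det(I−A) = 0.22875:
  x_R = (0.4875·120 + 0.1625·190 + 0.3000·230) / 0.22875 = 158.375 / 0.22875 ≈ 692.350
  x_C = (0.2025·120 + 0.3725·190 + 0.1950·230) / 0.22875 = 139.925 / 0.22875 ≈ 611.694
  x_P = (0.0375·120 + 0.0125·190 + 0.3750·230) / 0.22875 = 93.125 / 0.22875 ≈ 407.104

x_R = 692.350, x_C = 611.694, x_P = 407.104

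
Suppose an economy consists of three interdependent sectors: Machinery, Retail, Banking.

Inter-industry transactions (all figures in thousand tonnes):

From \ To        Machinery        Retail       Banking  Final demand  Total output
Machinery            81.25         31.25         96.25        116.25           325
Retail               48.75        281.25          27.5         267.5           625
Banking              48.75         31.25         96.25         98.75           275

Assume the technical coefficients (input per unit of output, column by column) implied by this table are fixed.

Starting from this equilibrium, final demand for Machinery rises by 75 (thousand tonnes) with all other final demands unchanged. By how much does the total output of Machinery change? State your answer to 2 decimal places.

Technical coefficients a_ij = z_ij / X_j:
  a_11 = 81.25/325 = 0.25, a_21 = 48.75/325 = 0.15, a_31 = 48.75/325 = 0.15
  a_12 = 31.25/625 = 0.05, a_22 = 281.25/625 = 0.45, a_32 = 31.25/625 = 0.05
  a_13 = 96.25/275 = 0.35, a_23 = 27.5/275 = 0.10, a_33 = 96.25/275 = 0.35
I − A =
  [   0.75    -0.05    -0.35]
  [  -0.15     0.55    -0.10]
  [  -0.15    -0.05     0.65]
Cofactors of I−A, C_ij = (−1)^(i+j)·(minor ij) (rows/columns in the sector order above):
  C_11 = (0.55)(0.65) − (-0.10)(-0.05) = 0.3525
  C_12 = −[(-0.15)(0.65) − (-0.10)(-0.15)] = 0.1125
  C_13 = (-0.15)(-0.05) − (0.55)(-0.15) = 0.0900
  C_21 = −[(-0.05)(0.65) − (-0.35)(-0.05)] = 0.0500
  C_22 = (0.75)(0.65) − (-0.35)(-0.15) = 0.4350
  C_23 = −[(0.75)(-0.05) − (-0.05)(-0.15)] = 0.0450
  C_31 = (-0.05)(-0.10) − (-0.35)(0.55) = 0.1975
  C_32 = −[(0.75)(-0.10) − (-0.35)(-0.15)] = 0.1275
  C_33 = (0.75)(0.55) − (-0.05)(-0.15) = 0.4050
det(I−A) = Σ_j (I−A)_1j·C_1j = (0.75)(0.3525) + (-0.05)(0.1125) + (-0.35)(0.0900) = 0.22725
adj(I−A) = Cᵀ =
  [ 0.3525   0.0500   0.1975]
  [ 0.1125   0.4350   0.1275]
  [ 0.0900   0.0450   0.4050]
(I − A)⁻¹ = adj(I−A) / det(I−A) ≈
  [   1.5512     0.2200     0.8691]
  [   0.4950     1.9142     0.5611]
  [   0.3960     0.1980     1.7822]
Δx = (I − A)⁻¹ Δd with Δd having +75 in the Machinery component and 0 elsewhere.
So Δx_1 = L_11 · (+75), where L_11 = adj(I−A)_11 / det(I−A) = 0.3525 / 0.22725.
Δx_1 = 0.3525 × (+75) / 0.22725 = 26.4375 / 0.22725 ≈ 116.34.

Δx_1 = 116.34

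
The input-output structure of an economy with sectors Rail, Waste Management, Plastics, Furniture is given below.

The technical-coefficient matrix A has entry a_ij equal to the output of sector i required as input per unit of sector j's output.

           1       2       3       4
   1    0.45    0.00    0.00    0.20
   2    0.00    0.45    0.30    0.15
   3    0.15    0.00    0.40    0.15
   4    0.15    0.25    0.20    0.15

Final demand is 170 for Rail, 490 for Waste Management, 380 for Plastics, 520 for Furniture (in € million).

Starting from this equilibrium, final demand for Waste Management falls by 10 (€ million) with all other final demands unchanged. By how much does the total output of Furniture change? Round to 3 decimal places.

Δx_4 = -7.420

I − A =
  [   0.55     0.00     0.00    -0.20]
  [   0.00     0.55    -0.30    -0.15]
  [  -0.15     0.00     0.60    -0.15]
  [  -0.15    -0.25    -0.20     0.85]
Compute the cofactors C_ij = (−1)^(i+j)·(3×3 minor ij) of I−A; the adjugate is their transpose:
adj(I−A) = Cᵀ =
  [ 0.230250   0.030000   0.037000   0.066000]
  [ 0.063000   0.240000   0.147750   0.083250]
  [ 0.076875   0.028125   0.220000   0.061875]
  [ 0.077250   0.082500   0.101750   0.181500]
det(I−A) = Σ_j (I−A)_1j·C_1j = (0.55)(0.230250) + (0.00)(0.063000) + (0.00)(0.076875) + (-0.20)(0.077250) = 0.1111875
(I − A)⁻¹ = adj(I−A) / det(I−A) ≈
  [   2.0708     0.2698     0.3328     0.5936]
  [   0.5666     2.1585     1.3288     0.7487]
  [   0.6914     0.2530     1.9786     0.5565]
  [   0.6948     0.7420     0.9151     1.6324]
Δx = (I − A)⁻¹ Δd with Δd having -10 in the Waste Management component and 0 elsewhere.
So Δx_4 = L_42 · (-10), where L_42 = adj(I−A)_42 / det(I−A) = 0.082500 / 0.1111875.
Δx_4 = 0.082500 × (-10) / 0.1111875 = -0.825 / 0.1111875 ≈ -7.420.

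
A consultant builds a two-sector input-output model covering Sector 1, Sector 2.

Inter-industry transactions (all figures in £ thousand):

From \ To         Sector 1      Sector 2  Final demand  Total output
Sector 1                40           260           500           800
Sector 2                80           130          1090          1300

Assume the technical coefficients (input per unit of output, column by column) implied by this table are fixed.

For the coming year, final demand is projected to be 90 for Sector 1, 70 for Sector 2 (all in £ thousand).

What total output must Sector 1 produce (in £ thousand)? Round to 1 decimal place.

Technical coefficients a_ij = z_ij / X_j:
  a_11 = 40/800 = 0.05, a_21 = 80/800 = 0.10
  a_12 = 260/1300 = 0.20, a_22 = 130/1300 = 0.10
I − A =
  [   0.95    -0.20]
  [  -0.10     0.90]
det(I−A) = (0.95)(0.90) − (-0.20)(-0.10) = 0.8350
adj(I−A) = [[0.90, 0.20], [0.10, 0.95]]
(I − A)⁻¹ = adj(I−A) / det(I−A) ≈
  [   1.0778     0.2395]
  [   0.1198     1.1377]
x = (I − A)⁻¹ d = adj(I−A)·d / det(I−A), with det(I−A) = 0.8350:
  x_1 = (0.90·90 + 0.20·70) / 0.8350 = 95.00 / 0.8350 ≈ 113.8
  x_2 = (0.10·90 + 0.95·70) / 0.8350 = 75.50 / 0.8350 ≈ 90.4

x_1 = 113.8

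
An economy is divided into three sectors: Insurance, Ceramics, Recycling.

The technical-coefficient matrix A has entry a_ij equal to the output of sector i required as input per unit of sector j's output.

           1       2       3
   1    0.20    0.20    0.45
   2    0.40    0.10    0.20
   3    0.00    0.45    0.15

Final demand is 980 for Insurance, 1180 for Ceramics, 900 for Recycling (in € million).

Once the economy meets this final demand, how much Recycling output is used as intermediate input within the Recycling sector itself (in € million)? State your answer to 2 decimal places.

z_33 = 451.61

I − A =
  [   0.80    -0.20    -0.45]
  [  -0.40     0.90    -0.20]
  [   0.00    -0.45     0.85]
Cofactors of I−A, C_ij = (−1)^(i+j)·(minor ij) (rows/columns in the sector order above):
  C_11 = (0.90)(0.85) − (-0.20)(-0.45) = 0.6750
  C_12 = −[(-0.40)(0.85) − (-0.20)(0.00)] = 0.3400
  C_13 = (-0.40)(-0.45) − (0.90)(0.00) = 0.1800
  C_21 = −[(-0.20)(0.85) − (-0.45)(-0.45)] = 0.3725
  C_22 = (0.80)(0.85) − (-0.45)(0.00) = 0.6800
  C_23 = −[(0.80)(-0.45) − (-0.20)(0.00)] = 0.3600
  C_31 = (-0.20)(-0.20) − (-0.45)(0.90) = 0.4450
  C_32 = −[(0.80)(-0.20) − (-0.45)(-0.40)] = 0.3400
  C_33 = (0.80)(0.90) − (-0.20)(-0.40) = 0.6400
det(I−A) = Σ_j (I−A)_1j·C_1j = (0.80)(0.6750) + (-0.20)(0.3400) + (-0.45)(0.1800) = 0.3910
adj(I−A) = Cᵀ =
  [ 0.6750   0.3725   0.4450]
  [ 0.3400   0.6800   0.3400]
  [ 0.1800   0.3600   0.6400]
(I − A)⁻¹ = adj(I−A) / det(I−A) ≈
  [   1.7263     0.9527     1.1381]
  [   0.8696     1.7391     0.8696]
  [   0.4604     0.9207     1.6368]
First solve x = (I − A)⁻¹ d = adj(I−A)·d / det(I−A); in particular x_3 = (0.1800·980 + 0.3600·1180 + 0.6400·900) / 0.3910 = 1177.20 / 0.3910 ≈ 3010.7417.
Intermediate flow from 3 to 3: z_33 = a_33 · x_3 = 0.15 × 1177.20 / 0.3910 = 176.58 / 0.3910 ≈ 451.61.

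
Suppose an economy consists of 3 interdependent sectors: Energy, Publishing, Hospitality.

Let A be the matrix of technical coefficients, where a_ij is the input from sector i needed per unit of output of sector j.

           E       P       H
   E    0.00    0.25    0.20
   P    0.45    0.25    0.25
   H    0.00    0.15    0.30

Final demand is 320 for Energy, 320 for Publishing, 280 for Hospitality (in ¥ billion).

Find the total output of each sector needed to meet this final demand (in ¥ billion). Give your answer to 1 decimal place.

x_E = 711.2, x_P = 1062.6, x_H = 627.7

I − A =
  [   1.00    -0.25    -0.20]
  [  -0.45     0.75    -0.25]
  [   0.00    -0.15     0.70]
Cofactors of I−A, C_ij = (−1)^(i+j)·(minor ij) (rows/columns in the sector order above):
  C_11 = (0.75)(0.70) − (-0.25)(-0.15) = 0.4875
  C_12 = −[(-0.45)(0.70) − (-0.25)(0.00)] = 0.3150
  C_13 = (-0.45)(-0.15) − (0.75)(0.00) = 0.0675
  C_21 = −[(-0.25)(0.70) − (-0.20)(-0.15)] = 0.2050
  C_22 = (1.00)(0.70) − (-0.20)(0.00) = 0.7000
  C_23 = −[(1.00)(-0.15) − (-0.25)(0.00)] = 0.1500
  C_31 = (-0.25)(-0.25) − (-0.20)(0.75) = 0.2125
  C_32 = −[(1.00)(-0.25) − (-0.20)(-0.45)] = 0.3400
  C_33 = (1.00)(0.75) − (-0.25)(-0.45) = 0.6375
det(I−A) = Σ_j (I−A)_1j·C_1j = (1.00)(0.4875) + (-0.25)(0.3150) + (-0.20)(0.0675) = 0.39525
adj(I−A) = Cᵀ =
  [ 0.4875   0.2050   0.2125]
  [ 0.3150   0.7000   0.3400]
  [ 0.0675   0.1500   0.6375]
(I − A)⁻¹ = adj(I−A) / det(I−A) ≈
  [   1.2334     0.5187     0.5376]
  [   0.7970     1.7710     0.8602]
  [   0.1708     0.3795     1.6129]
x = (I − A)⁻¹ d = adj(I−A)·d / det(I−A), with det(I−A) = 0.39525:
  x_E = (0.4875·320 + 0.2050·320 + 0.2125·280) / 0.39525 = 281.10 / 0.39525 ≈ 711.2
  x_P = (0.3150·320 + 0.7000·320 + 0.3400·280) / 0.39525 = 420.00 / 0.39525 ≈ 1062.6
  x_H = (0.0675·320 + 0.1500·320 + 0.6375·280) / 0.39525 = 248.10 / 0.39525 ≈ 627.7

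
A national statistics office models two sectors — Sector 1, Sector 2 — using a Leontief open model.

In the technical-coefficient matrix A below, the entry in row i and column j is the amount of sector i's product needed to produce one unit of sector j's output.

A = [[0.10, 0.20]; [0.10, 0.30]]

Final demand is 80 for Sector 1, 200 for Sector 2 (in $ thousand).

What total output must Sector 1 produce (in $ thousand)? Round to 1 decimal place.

x_1 = 157.4

I − A =
  [   0.90    -0.20]
  [  -0.10     0.70]
det(I−A) = (0.90)(0.70) − (-0.20)(-0.10) = 0.6100
adj(I−A) = [[0.70, 0.20], [0.10, 0.90]]
(I − A)⁻¹ = adj(I−A) / det(I−A) ≈
  [   1.1475     0.3279]
  [   0.1639     1.4754]
x = (I − A)⁻¹ d = adj(I−A)·d / det(I−A), with det(I−A) = 0.6100:
  x_1 = (0.70·80 + 0.20·200) / 0.6100 = 96.00 / 0.6100 ≈ 157.4
  x_2 = (0.10·80 + 0.90·200) / 0.6100 = 188.00 / 0.6100 ≈ 308.2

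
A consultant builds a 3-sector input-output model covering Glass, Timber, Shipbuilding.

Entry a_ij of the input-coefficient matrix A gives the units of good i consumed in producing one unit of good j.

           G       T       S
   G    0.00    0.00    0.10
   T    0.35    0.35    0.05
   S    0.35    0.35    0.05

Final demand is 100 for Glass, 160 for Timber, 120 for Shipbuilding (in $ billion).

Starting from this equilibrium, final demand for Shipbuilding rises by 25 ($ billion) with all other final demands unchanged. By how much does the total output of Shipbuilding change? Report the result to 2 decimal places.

Δx_S = 28.76

I − A =
  [   1.00     0.00    -0.10]
  [  -0.35     0.65    -0.05]
  [  -0.35    -0.35     0.95]
Cofactors of I−A, C_ij = (−1)^(i+j)·(minor ij) (rows/columns in the sector order above):
  C_11 = (0.65)(0.95) − (-0.05)(-0.35) = 0.6000
  C_12 = −[(-0.35)(0.95) − (-0.05)(-0.35)] = 0.3500
  C_13 = (-0.35)(-0.35) − (0.65)(-0.35) = 0.3500
  C_21 = −[(0.00)(0.95) − (-0.10)(-0.35)] = 0.0350
  C_22 = (1.00)(0.95) − (-0.10)(-0.35) = 0.9150
  C_23 = −[(1.00)(-0.35) − (0.00)(-0.35)] = 0.3500
  C_31 = (0.00)(-0.05) − (-0.10)(0.65) = 0.0650
  C_32 = −[(1.00)(-0.05) − (-0.10)(-0.35)] = 0.0850
  C_33 = (1.00)(0.65) − (0.00)(-0.35) = 0.6500
det(I−A) = Σ_j (I−A)_1j·C_1j = (1.00)(0.6000) + (0.00)(0.3500) + (-0.10)(0.3500) = 0.5650
adj(I−A) = Cᵀ =
  [ 0.6000   0.0350   0.0650]
  [ 0.3500   0.9150   0.0850]
  [ 0.3500   0.3500   0.6500]
(I − A)⁻¹ = adj(I−A) / det(I−A) ≈
  [   1.0619     0.0619     0.1150]
  [   0.6195     1.6195     0.1504]
  [   0.6195     0.6195     1.1504]
Δx = (I − A)⁻¹ Δd with Δd having +25 in the Shipbuilding component and 0 elsewhere.
So Δx_S = L_SS · (+25), where L_SS = adj(I−A)_SS / det(I−A) = 0.6500 / 0.5650.
Δx_S = 0.6500 × (+25) / 0.5650 = 16.25 / 0.5650 ≈ 28.76.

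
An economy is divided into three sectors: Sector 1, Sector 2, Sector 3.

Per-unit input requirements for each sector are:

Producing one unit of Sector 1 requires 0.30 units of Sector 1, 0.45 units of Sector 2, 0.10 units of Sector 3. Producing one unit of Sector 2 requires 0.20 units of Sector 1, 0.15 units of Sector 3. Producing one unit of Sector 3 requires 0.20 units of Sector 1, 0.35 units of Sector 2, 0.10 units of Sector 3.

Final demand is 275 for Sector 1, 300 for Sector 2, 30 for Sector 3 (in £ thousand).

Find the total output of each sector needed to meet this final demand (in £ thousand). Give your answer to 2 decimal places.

x_1 = 644.75, x_2 = 665.71, x_3 = 215.92

I − A =
  [   0.70    -0.20    -0.20]
  [  -0.45     1.00    -0.35]
  [  -0.10    -0.15     0.90]
Cofactors of I−A, C_ij = (−1)^(i+j)·(minor ij) (rows/columns in the sector order above):
  C_11 = (1.00)(0.90) − (-0.35)(-0.15) = 0.8475
  C_12 = −[(-0.45)(0.90) − (-0.35)(-0.10)] = 0.4400
  C_13 = (-0.45)(-0.15) − (1.00)(-0.10) = 0.1675
  C_21 = −[(-0.20)(0.90) − (-0.20)(-0.15)] = 0.2100
  C_22 = (0.70)(0.90) − (-0.20)(-0.10) = 0.6100
  C_23 = −[(0.70)(-0.15) − (-0.20)(-0.10)] = 0.1250
  C_31 = (-0.20)(-0.35) − (-0.20)(1.00) = 0.2700
  C_32 = −[(0.70)(-0.35) − (-0.20)(-0.45)] = 0.3350
  C_33 = (0.70)(1.00) − (-0.20)(-0.45) = 0.6100
det(I−A) = Σ_j (I−A)_1j·C_1j = (0.70)(0.8475) + (-0.20)(0.4400) + (-0.20)(0.1675) = 0.47175
adj(I−A) = Cᵀ =
  [ 0.8475   0.2100   0.2700]
  [ 0.4400   0.6100   0.3350]
  [ 0.1675   0.1250   0.6100]
(I − A)⁻¹ = adj(I−A) / det(I−A) ≈
  [   1.7965     0.4452     0.5723]
  [   0.9327     1.2931     0.7101]
  [   0.3551     0.2650     1.2931]
x = (I − A)⁻¹ d = adj(I−A)·d / det(I−A), with det(I−A) = 0.47175:
  x_1 = (0.8475·275 + 0.2100·300 + 0.2700·30) / 0.47175 = 304.1625 / 0.47175 ≈ 644.75
  x_2 = (0.4400·275 + 0.6100·300 + 0.3350·30) / 0.47175 = 314.05 / 0.47175 ≈ 665.71
  x_3 = (0.1675·275 + 0.1250·300 + 0.6100·30) / 0.47175 = 101.8625 / 0.47175 ≈ 215.92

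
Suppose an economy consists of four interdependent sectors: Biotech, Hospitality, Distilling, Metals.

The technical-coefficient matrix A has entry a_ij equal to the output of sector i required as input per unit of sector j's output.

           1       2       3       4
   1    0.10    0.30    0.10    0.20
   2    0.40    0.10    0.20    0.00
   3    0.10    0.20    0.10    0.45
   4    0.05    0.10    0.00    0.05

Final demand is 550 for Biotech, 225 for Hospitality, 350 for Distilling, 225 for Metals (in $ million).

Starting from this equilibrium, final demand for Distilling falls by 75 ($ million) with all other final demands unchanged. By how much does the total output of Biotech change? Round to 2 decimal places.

Δx_1 = -21.74

I − A =
  [   0.90    -0.30    -0.10    -0.20]
  [  -0.40     0.90    -0.20     0.00]
  [  -0.10    -0.20     0.90    -0.45]
  [  -0.05    -0.10     0.00     0.95]
Compute the cofactors C_ij = (−1)^(i+j)·(3×3 minor ij) of I−A; the adjugate is their transpose:
adj(I−A) = Cᵀ =
  [ 0.72250   0.29800   0.14650   0.22150]
  [ 0.36550   0.74875   0.20700   0.17500]
  [ 0.19975   0.24675   0.63850   0.34450]
  [ 0.07650   0.09450   0.02950   0.56200]
det(I−A) = Σ_j (I−A)_1j·C_1j = (0.90)(0.72250) + (-0.30)(0.36550) + (-0.10)(0.19975) + (-0.20)(0.07650) = 0.505325
(I − A)⁻¹ = adj(I−A) / det(I−A) ≈
  [   1.4298     0.5897     0.2899     0.4383]
  [   0.7233     1.4817     0.4096     0.3463]
  [   0.3953     0.4883     1.2635     0.6817]
  [   0.1514     0.1870     0.0584     1.1122]
Δx = (I − A)⁻¹ Δd with Δd having -75 in the Distilling component and 0 elsewhere.
So Δx_1 = L_13 · (-75), where L_13 = adj(I−A)_13 / det(I−A) = 0.14650 / 0.505325.
Δx_1 = 0.14650 × (-75) / 0.505325 = -10.9875 / 0.505325 ≈ -21.74.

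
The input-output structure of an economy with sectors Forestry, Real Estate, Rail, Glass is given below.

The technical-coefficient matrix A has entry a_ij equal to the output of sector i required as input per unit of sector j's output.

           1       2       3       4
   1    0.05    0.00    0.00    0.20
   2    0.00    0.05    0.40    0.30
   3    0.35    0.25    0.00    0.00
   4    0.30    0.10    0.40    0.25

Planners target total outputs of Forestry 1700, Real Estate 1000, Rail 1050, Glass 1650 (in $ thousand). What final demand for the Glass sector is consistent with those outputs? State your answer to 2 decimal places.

I − A =
  [   0.95     0.00     0.00    -0.20]
  [   0.00     0.95    -0.40    -0.30]
  [  -0.35    -0.25     1.00     0.00]
  [  -0.30    -0.10    -0.40     0.75]
d = (I − A) x:
  d_1 = (+0.95)·1700 + (+0.00)·1000 + (+0.00)·1050 + (-0.20)·1650 = 1285.00
  d_2 = (+0.00)·1700 + (+0.95)·1000 + (-0.40)·1050 + (-0.30)·1650 = 35.00
  d_3 = (-0.35)·1700 + (-0.25)·1000 + (+1.00)·1050 + (+0.00)·1650 = 205.00
  d_4 = (-0.30)·1700 + (-0.10)·1000 + (-0.40)·1050 + (+0.75)·1650 = 207.50

d_4 = 207.50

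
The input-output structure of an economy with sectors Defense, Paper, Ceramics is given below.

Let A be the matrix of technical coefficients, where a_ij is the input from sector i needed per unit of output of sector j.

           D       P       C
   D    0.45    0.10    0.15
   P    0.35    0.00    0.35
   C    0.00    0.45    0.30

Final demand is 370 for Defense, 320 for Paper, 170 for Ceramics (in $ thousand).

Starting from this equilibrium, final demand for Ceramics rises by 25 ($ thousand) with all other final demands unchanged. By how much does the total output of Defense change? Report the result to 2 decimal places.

Δx_D = 18.48

I − A =
  [   0.55    -0.10    -0.15]
  [  -0.35     1.00    -0.35]
  [   0.00    -0.45     0.70]
Cofactors of I−A, C_ij = (−1)^(i+j)·(minor ij) (rows/columns in the sector order above):
  C_11 = (1.00)(0.70) − (-0.35)(-0.45) = 0.5425
  C_12 = −[(-0.35)(0.70) − (-0.35)(0.00)] = 0.2450
  C_13 = (-0.35)(-0.45) − (1.00)(0.00) = 0.1575
  C_21 = −[(-0.10)(0.70) − (-0.15)(-0.45)] = 0.1375
  C_22 = (0.55)(0.70) − (-0.15)(0.00) = 0.3850
  C_23 = −[(0.55)(-0.45) − (-0.10)(0.00)] = 0.2475
  C_31 = (-0.10)(-0.35) − (-0.15)(1.00) = 0.1850
  C_32 = −[(0.55)(-0.35) − (-0.15)(-0.35)] = 0.2450
  C_33 = (0.55)(1.00) − (-0.10)(-0.35) = 0.5150
det(I−A) = Σ_j (I−A)_1j·C_1j = (0.55)(0.5425) + (-0.10)(0.2450) + (-0.15)(0.1575) = 0.25025
adj(I−A) = Cᵀ =
  [ 0.5425   0.1375   0.1850]
  [ 0.2450   0.3850   0.2450]
  [ 0.1575   0.2475   0.5150]
(I − A)⁻¹ = adj(I−A) / det(I−A) ≈
  [   2.1678     0.5495     0.7393]
  [   0.9790     1.5385     0.9790]
  [   0.6294     0.9890     2.0579]
Δx = (I − A)⁻¹ Δd with Δd having +25 in the Ceramics component and 0 elsewhere.
So Δx_D = L_DC · (+25), where L_DC = adj(I−A)_DC / det(I−A) = 0.1850 / 0.25025.
Δx_D = 0.1850 × (+25) / 0.25025 = 4.625 / 0.25025 ≈ 18.48.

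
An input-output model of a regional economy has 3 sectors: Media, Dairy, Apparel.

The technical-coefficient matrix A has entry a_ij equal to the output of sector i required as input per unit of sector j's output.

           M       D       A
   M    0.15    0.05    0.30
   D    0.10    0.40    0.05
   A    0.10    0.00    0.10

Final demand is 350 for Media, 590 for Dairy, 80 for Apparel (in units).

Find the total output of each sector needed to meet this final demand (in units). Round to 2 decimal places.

I − A =
  [   0.85    -0.05    -0.30]
  [  -0.10     0.60    -0.05]
  [  -0.10     0.00     0.90]
Cofactors of I−A, C_ij = (−1)^(i+j)·(minor ij) (rows/columns in the sector order above):
  C_11 = (0.60)(0.90) − (-0.05)(0.00) = 0.5400
  C_12 = −[(-0.10)(0.90) − (-0.05)(-0.10)] = 0.0950
  C_13 = (-0.10)(0.00) − (0.60)(-0.10) = 0.0600
  C_21 = −[(-0.05)(0.90) − (-0.30)(0.00)] = 0.0450
  C_22 = (0.85)(0.90) − (-0.30)(-0.10) = 0.7350
  C_23 = −[(0.85)(0.00) − (-0.05)(-0.10)] = 0.0050
  C_31 = (-0.05)(-0.05) − (-0.30)(0.60) = 0.1825
  C_32 = −[(0.85)(-0.05) − (-0.30)(-0.10)] = 0.0725
  C_33 = (0.85)(0.60) − (-0.05)(-0.10) = 0.5050
det(I−A) = Σ_j (I−A)_1j·C_1j = (0.85)(0.5400) + (-0.05)(0.0950) + (-0.30)(0.0600) = 0.43625
adj(I−A) = Cᵀ =
  [ 0.5400   0.0450   0.1825]
  [ 0.0950   0.7350   0.0725]
  [ 0.0600   0.0050   0.5050]
(I − A)⁻¹ = adj(I−A) / det(I−A) ≈
  [   1.2378     0.1032     0.4183]
  [   0.2178     1.6848     0.1662]
  [   0.1375     0.0115     1.1576]
x = (I − A)⁻¹ d = adj(I−A)·d / det(I−A), with det(I−A) = 0.43625:
  x_M = (0.5400·350 + 0.0450·590 + 0.1825·80) / 0.43625 = 230.15 / 0.43625 ≈ 527.56
  x_D = (0.0950·350 + 0.7350·590 + 0.0725·80) / 0.43625 = 472.70 / 0.43625 ≈ 1083.55
  x_A = (0.0600·350 + 0.0050·590 + 0.5050·80) / 0.43625 = 64.35 / 0.43625 ≈ 147.51

x_M = 527.56, x_D = 1083.55, x_A = 147.51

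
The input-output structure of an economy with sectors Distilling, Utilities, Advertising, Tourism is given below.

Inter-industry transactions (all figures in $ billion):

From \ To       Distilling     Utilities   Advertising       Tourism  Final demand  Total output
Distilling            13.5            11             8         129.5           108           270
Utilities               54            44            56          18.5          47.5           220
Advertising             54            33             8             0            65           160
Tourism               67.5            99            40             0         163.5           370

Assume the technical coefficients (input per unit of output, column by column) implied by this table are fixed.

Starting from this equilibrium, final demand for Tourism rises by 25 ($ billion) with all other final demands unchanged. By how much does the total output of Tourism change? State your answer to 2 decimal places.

Δx_T = 32.00

Technical coefficients a_ij = z_ij / X_j:
  a_DD = 13.5/270 = 0.05, a_UD = 54/270 = 0.20, a_AD = 54/270 = 0.20, a_TD = 67.5/270 = 0.25
  a_DU = 11/220 = 0.05, a_UU = 44/220 = 0.20, a_AU = 33/220 = 0.15, a_TU = 99/220 = 0.45
  a_DA = 8/160 = 0.05, a_UA = 56/160 = 0.35, a_AA = 8/160 = 0.05, a_TA = 40/160 = 0.25
  a_DT = 129.5/370 = 0.35, a_UT = 18.5/370 = 0.05, a_AT = 0/370 = 0.00, a_TT = 0/370 = 0.00
I − A =
  [   0.95    -0.05    -0.05    -0.35]
  [  -0.20     0.80    -0.35    -0.05]
  [  -0.20    -0.15     0.95     0.00]
  [  -0.25    -0.45    -0.25     1.00]
Compute the cofactors C_ij = (−1)^(i+j)·(3×3 minor ij) of I−A; the adjugate is their transpose:
adj(I−A) = Cᵀ =
  [ 0.684250   0.217750   0.182125   0.250375]
  [ 0.274375   0.791875   0.341875   0.135625]
  [ 0.187375   0.170875   0.626500   0.074125]
  [ 0.341375   0.453500   0.356000   0.649625]
det(I−A) = Σ_j (I−A)_1j·C_1j = (0.95)(0.684250) + (-0.05)(0.274375) + (-0.05)(0.187375) + (-0.35)(0.341375) = 0.50746875
(I − A)⁻¹ = adj(I−A) / det(I−A) ≈
  [   1.3484     0.4291     0.3589     0.4934]
  [   0.5407     1.5604     0.6737     0.2673]
  [   0.3692     0.3367     1.2346     0.1461]
  [   0.6727     0.8937     0.7015     1.2801]
Δx = (I − A)⁻¹ Δd with Δd having +25 in the Tourism component and 0 elsewhere.
So Δx_T = L_TT · (+25), where L_TT = adj(I−A)_TT / det(I−A) = 0.649625 / 0.50746875.
Δx_T = 0.649625 × (+25) / 0.50746875 = 16.240625 / 0.50746875 ≈ 32.00.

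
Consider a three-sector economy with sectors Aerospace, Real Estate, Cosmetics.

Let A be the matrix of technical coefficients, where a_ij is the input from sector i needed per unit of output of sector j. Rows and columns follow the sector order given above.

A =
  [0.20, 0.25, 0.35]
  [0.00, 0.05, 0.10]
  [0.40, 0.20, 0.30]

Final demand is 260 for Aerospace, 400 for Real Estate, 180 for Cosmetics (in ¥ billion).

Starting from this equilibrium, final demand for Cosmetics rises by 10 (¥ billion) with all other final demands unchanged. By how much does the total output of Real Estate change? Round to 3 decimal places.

I − A =
  [   0.80    -0.25    -0.35]
  [   0.00     0.95    -0.10]
  [  -0.40    -0.20     0.70]
Cofactors of I−A, C_ij = (−1)^(i+j)·(minor ij) (rows/columns in the sector order above):
  C_11 = (0.95)(0.70) − (-0.10)(-0.20) = 0.6450
  C_12 = −[(0.00)(0.70) − (-0.10)(-0.40)] = 0.0400
  C_13 = (0.00)(-0.20) − (0.95)(-0.40) = 0.3800
  C_21 = −[(-0.25)(0.70) − (-0.35)(-0.20)] = 0.2450
  C_22 = (0.80)(0.70) − (-0.35)(-0.40) = 0.4200
  C_23 = −[(0.80)(-0.20) − (-0.25)(-0.40)] = 0.2600
  C_31 = (-0.25)(-0.10) − (-0.35)(0.95) = 0.3575
  C_32 = −[(0.80)(-0.10) − (-0.35)(0.00)] = 0.0800
  C_33 = (0.80)(0.95) − (-0.25)(0.00) = 0.7600
det(I−A) = Σ_j (I−A)_1j·C_1j = (0.80)(0.6450) + (-0.25)(0.0400) + (-0.35)(0.3800) = 0.3730
adj(I−A) = Cᵀ =
  [ 0.6450   0.2450   0.3575]
  [ 0.0400   0.4200   0.0800]
  [ 0.3800   0.2600   0.7600]
(I − A)⁻¹ = adj(I−A) / det(I−A) ≈
  [   1.7292     0.6568     0.9584]
  [   0.1072     1.1260     0.2145]
  [   1.0188     0.6971     2.0375]
Δx = (I − A)⁻¹ Δd with Δd having +10 in the Cosmetics component and 0 elsewhere.
So Δx_R = L_RC · (+10), where L_RC = adj(I−A)_RC / det(I−A) = 0.0800 / 0.3730.
Δx_R = 0.0800 × (+10) / 0.3730 = 0.80 / 0.3730 ≈ 2.145.

Δx_R = 2.145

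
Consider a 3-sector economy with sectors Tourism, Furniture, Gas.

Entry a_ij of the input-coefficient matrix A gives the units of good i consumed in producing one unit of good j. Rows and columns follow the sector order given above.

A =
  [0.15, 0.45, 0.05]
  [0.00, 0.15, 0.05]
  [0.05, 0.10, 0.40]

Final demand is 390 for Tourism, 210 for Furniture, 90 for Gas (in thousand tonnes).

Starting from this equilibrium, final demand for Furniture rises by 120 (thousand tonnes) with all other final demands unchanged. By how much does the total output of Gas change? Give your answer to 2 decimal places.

I − A =
  [   0.85    -0.45    -0.05]
  [   0.00     0.85    -0.05]
  [  -0.05    -0.10     0.60]
Cofactors of I−A, C_ij = (−1)^(i+j)·(minor ij) (rows/columns in the sector order above):
  C_11 = (0.85)(0.60) − (-0.05)(-0.10) = 0.5050
  C_12 = −[(0.00)(0.60) − (-0.05)(-0.05)] = 0.0025
  C_13 = (0.00)(-0.10) − (0.85)(-0.05) = 0.0425
  C_21 = −[(-0.45)(0.60) − (-0.05)(-0.10)] = 0.2750
  C_22 = (0.85)(0.60) − (-0.05)(-0.05) = 0.5075
  C_23 = −[(0.85)(-0.10) − (-0.45)(-0.05)] = 0.1075
  C_31 = (-0.45)(-0.05) − (-0.05)(0.85) = 0.0650
  C_32 = −[(0.85)(-0.05) − (-0.05)(0.00)] = 0.0425
  C_33 = (0.85)(0.85) − (-0.45)(0.00) = 0.7225
det(I−A) = Σ_j (I−A)_1j·C_1j = (0.85)(0.5050) + (-0.45)(0.0025) + (-0.05)(0.0425) = 0.4260
adj(I−A) = Cᵀ =
  [ 0.5050   0.2750   0.0650]
  [ 0.0025   0.5075   0.0425]
  [ 0.0425   0.1075   0.7225]
(I − A)⁻¹ = adj(I−A) / det(I−A) ≈
  [   1.1854     0.6455     0.1526]
  [   0.0059     1.1913     0.0998]
  [   0.0998     0.2523     1.6960]
Δx = (I − A)⁻¹ Δd with Δd having +120 in the Furniture component and 0 elsewhere.
So Δx_G = L_GF · (+120), where L_GF = adj(I−A)_GF / det(I−A) = 0.1075 / 0.4260.
Δx_G = 0.1075 × (+120) / 0.4260 = 12.90 / 0.4260 ≈ 30.28.

Δx_G = 30.28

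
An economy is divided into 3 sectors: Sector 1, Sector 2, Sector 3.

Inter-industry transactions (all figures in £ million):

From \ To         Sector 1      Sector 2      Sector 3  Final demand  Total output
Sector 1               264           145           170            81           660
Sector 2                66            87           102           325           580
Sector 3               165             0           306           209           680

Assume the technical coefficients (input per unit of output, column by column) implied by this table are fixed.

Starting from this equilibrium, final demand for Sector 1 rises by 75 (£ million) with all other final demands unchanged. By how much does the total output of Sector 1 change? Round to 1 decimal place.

Technical coefficients a_ij = z_ij / X_j:
  a_11 = 264/660 = 0.40, a_21 = 66/660 = 0.10, a_31 = 165/660 = 0.25
  a_12 = 145/580 = 0.25, a_22 = 87/580 = 0.15, a_32 = 0/580 = 0.00
  a_13 = 170/680 = 0.25, a_23 = 102/680 = 0.15, a_33 = 306/680 = 0.45
I − A =
  [   0.60    -0.25    -0.25]
  [  -0.10     0.85    -0.15]
  [  -0.25     0.00     0.55]
Cofactors of I−A, C_ij = (−1)^(i+j)·(minor ij) (rows/columns in the sector order above):
  C_11 = (0.85)(0.55) − (-0.15)(0.00) = 0.4675
  C_12 = −[(-0.10)(0.55) − (-0.15)(-0.25)] = 0.0925
  C_13 = (-0.10)(0.00) − (0.85)(-0.25) = 0.2125
  C_21 = −[(-0.25)(0.55) − (-0.25)(0.00)] = 0.1375
  C_22 = (0.60)(0.55) − (-0.25)(-0.25) = 0.2675
  C_23 = −[(0.60)(0.00) − (-0.25)(-0.25)] = 0.0625
  C_31 = (-0.25)(-0.15) − (-0.25)(0.85) = 0.2500
  C_32 = −[(0.60)(-0.15) − (-0.25)(-0.10)] = 0.1150
  C_33 = (0.60)(0.85) − (-0.25)(-0.10) = 0.4850
det(I−A) = Σ_j (I−A)_1j·C_1j = (0.60)(0.4675) + (-0.25)(0.0925) + (-0.25)(0.2125) = 0.20425
adj(I−A) = Cᵀ =
  [ 0.4675   0.1375   0.2500]
  [ 0.0925   0.2675   0.1150]
  [ 0.2125   0.0625   0.4850]
(I − A)⁻¹ = adj(I−A) / det(I−A) ≈
  [   2.2889     0.6732     1.2240]
  [   0.4529     1.3097     0.5630]
  [   1.0404     0.3060     2.3745]
Δx = (I − A)⁻¹ Δd with Δd having +75 in the Sector 1 component and 0 elsewhere.
So Δx_1 = L_11 · (+75), where L_11 = adj(I−A)_11 / det(I−A) = 0.4675 / 0.20425.
Δx_1 = 0.4675 × (+75) / 0.20425 = 35.0625 / 0.20425 ≈ 171.7.

Δx_1 = 171.7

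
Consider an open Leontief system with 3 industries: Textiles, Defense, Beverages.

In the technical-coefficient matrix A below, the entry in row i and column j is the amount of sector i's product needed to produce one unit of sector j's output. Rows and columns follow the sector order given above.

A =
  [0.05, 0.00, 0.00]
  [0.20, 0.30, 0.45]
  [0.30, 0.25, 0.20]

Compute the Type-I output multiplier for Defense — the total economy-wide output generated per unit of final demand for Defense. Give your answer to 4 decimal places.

m_D = 2.3464

I − A =
  [   0.95     0.00     0.00]
  [  -0.20     0.70    -0.45]
  [  -0.30    -0.25     0.80]
Cofactors of I−A, C_ij = (−1)^(i+j)·(minor ij) (rows/columns in the sector order above):
  C_11 = (0.70)(0.80) − (-0.45)(-0.25) = 0.4475
  C_12 = −[(-0.20)(0.80) − (-0.45)(-0.30)] = 0.2950
  C_13 = (-0.20)(-0.25) − (0.70)(-0.30) = 0.2600
  C_21 = −[(0.00)(0.80) − (0.00)(-0.25)] = 0.0000
  C_22 = (0.95)(0.80) − (0.00)(-0.30) = 0.7600
  C_23 = −[(0.95)(-0.25) − (0.00)(-0.30)] = 0.2375
  C_31 = (0.00)(-0.45) − (0.00)(0.70) = 0.0000
  C_32 = −[(0.95)(-0.45) − (0.00)(-0.20)] = 0.4275
  C_33 = (0.95)(0.70) − (0.00)(-0.20) = 0.6650
det(I−A) = Σ_j (I−A)_1j·C_1j = (0.95)(0.4475) + (0.00)(0.2950) + (0.00)(0.2600) = 0.425125
adj(I−A) = Cᵀ =
  [ 0.4475   0.0000   0.0000]
  [ 0.2950   0.7600   0.4275]
  [ 0.2600   0.2375   0.6650]
(I − A)⁻¹ = adj(I−A) / det(I−A) ≈
  [   1.05263     0.00000     0.00000]
  [   0.69391     1.78771     1.00559]
  [   0.61158     0.55866     1.56425]
The output multiplier for sector j is the column-j sum of the Leontief inverse (I − A)⁻¹ = adj(I−A) / det(I−A).
Column D of adj(I−A): (0.0000, 0.7600, 0.2375); det(I−A) = 0.425125.
m_D = (0.0000 + 0.7600 + 0.2375) / 0.425125 = 0.9975 / 0.425125 ≈ 2.3464.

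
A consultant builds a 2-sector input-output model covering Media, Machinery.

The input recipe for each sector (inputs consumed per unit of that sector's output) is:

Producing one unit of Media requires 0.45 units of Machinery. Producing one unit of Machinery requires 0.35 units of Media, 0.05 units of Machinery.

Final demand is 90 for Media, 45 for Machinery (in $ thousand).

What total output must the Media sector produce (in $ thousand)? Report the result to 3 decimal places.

I − A =
  [   1.00    -0.35]
  [  -0.45     0.95]
det(I−A) = (1.00)(0.95) − (-0.35)(-0.45) = 0.7925
adj(I−A) = [[0.95, 0.35], [0.45, 1.00]]
(I − A)⁻¹ = adj(I−A) / det(I−A) ≈
  [   1.1987     0.4416]
  [   0.5678     1.2618]
x = (I − A)⁻¹ d = adj(I−A)·d / det(I−A), with det(I−A) = 0.7925:
  x_1 = (0.95·90 + 0.35·45) / 0.7925 = 101.25 / 0.7925 ≈ 127.760
  x_2 = (0.45·90 + 1.00·45) / 0.7925 = 85.50 / 0.7925 ≈ 107.886

x_1 = 127.760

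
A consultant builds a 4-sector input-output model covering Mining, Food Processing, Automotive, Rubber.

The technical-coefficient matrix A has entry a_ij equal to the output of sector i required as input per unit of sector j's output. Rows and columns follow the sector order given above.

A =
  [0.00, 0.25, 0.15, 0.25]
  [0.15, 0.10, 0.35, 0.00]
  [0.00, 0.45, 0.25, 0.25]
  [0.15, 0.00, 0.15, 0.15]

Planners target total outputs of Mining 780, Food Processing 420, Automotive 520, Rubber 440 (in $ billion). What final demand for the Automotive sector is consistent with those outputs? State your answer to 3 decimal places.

d_3 = 91.000

I − A =
  [   1.00    -0.25    -0.15    -0.25]
  [  -0.15     0.90    -0.35     0.00]
  [   0.00    -0.45     0.75    -0.25]
  [  -0.15     0.00    -0.15     0.85]
d = (I − A) x:
  d_1 = (+1.00)·780 + (-0.25)·420 + (-0.15)·520 + (-0.25)·440 = 487.000
  d_2 = (-0.15)·780 + (+0.90)·420 + (-0.35)·520 + (+0.00)·440 = 79.000
  d_3 = (+0.00)·780 + (-0.45)·420 + (+0.75)·520 + (-0.25)·440 = 91.000
  d_4 = (-0.15)·780 + (+0.00)·420 + (-0.15)·520 + (+0.85)·440 = 179.000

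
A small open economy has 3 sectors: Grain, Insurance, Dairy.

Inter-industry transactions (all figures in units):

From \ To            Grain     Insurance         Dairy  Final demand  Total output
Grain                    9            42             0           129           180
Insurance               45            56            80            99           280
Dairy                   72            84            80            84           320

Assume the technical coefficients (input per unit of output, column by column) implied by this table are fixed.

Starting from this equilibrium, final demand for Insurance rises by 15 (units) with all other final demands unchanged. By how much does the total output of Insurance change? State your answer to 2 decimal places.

Δx_I = 23.46

Technical coefficients a_ij = z_ij / X_j:
  a_GG = 9/180 = 0.05, a_IG = 45/180 = 0.25, a_DG = 72/180 = 0.40
  a_GI = 42/280 = 0.15, a_II = 56/280 = 0.20, a_DI = 84/280 = 0.30
  a_GD = 0/320 = 0.00, a_ID = 80/320 = 0.25, a_DD = 80/320 = 0.25
I − A =
  [   0.95    -0.15     0.00]
  [  -0.25     0.80    -0.25]
  [  -0.40    -0.30     0.75]
Cofactors of I−A, C_ij = (−1)^(i+j)·(minor ij) (rows/columns in the sector order above):
  C_11 = (0.80)(0.75) − (-0.25)(-0.30) = 0.5250
  C_12 = −[(-0.25)(0.75) − (-0.25)(-0.40)] = 0.2875
  C_13 = (-0.25)(-0.30) − (0.80)(-0.40) = 0.3950
  C_21 = −[(-0.15)(0.75) − (0.00)(-0.30)] = 0.1125
  C_22 = (0.95)(0.75) − (0.00)(-0.40) = 0.7125
  C_23 = −[(0.95)(-0.30) − (-0.15)(-0.40)] = 0.3450
  C_31 = (-0.15)(-0.25) − (0.00)(0.80) = 0.0375
  C_32 = −[(0.95)(-0.25) − (0.00)(-0.25)] = 0.2375
  C_33 = (0.95)(0.80) − (-0.15)(-0.25) = 0.7225
det(I−A) = Σ_j (I−A)_1j·C_1j = (0.95)(0.5250) + (-0.15)(0.2875) + (0.00)(0.3950) = 0.455625
adj(I−A) = Cᵀ =
  [ 0.5250   0.1125   0.0375]
  [ 0.2875   0.7125   0.2375]
  [ 0.3950   0.3450   0.7225]
(I − A)⁻¹ = adj(I−A) / det(I−A) ≈
  [   1.1523     0.2469     0.0823]
  [   0.6310     1.5638     0.5213]
  [   0.8669     0.7572     1.5857]
Δx = (I − A)⁻¹ Δd with Δd having +15 in the Insurance component and 0 elsewhere.
So Δx_I = L_II · (+15), where L_II = adj(I−A)_II / det(I−A) = 0.7125 / 0.455625.
Δx_I = 0.7125 × (+15) / 0.455625 = 10.6875 / 0.455625 ≈ 23.46.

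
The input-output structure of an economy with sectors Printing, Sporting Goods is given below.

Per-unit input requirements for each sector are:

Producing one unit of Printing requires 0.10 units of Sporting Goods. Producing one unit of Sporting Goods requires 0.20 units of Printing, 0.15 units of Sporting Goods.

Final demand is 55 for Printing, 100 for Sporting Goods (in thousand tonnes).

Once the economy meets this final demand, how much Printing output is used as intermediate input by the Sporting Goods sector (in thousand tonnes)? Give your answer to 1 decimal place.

z_PS = 25.4

I − A =
  [   1.00    -0.20]
  [  -0.10     0.85]
det(I−A) = (1.00)(0.85) − (-0.20)(-0.10) = 0.8300
adj(I−A) = [[0.85, 0.20], [0.10, 1.00]]
(I − A)⁻¹ = adj(I−A) / det(I−A) ≈
  [   1.0241     0.2410]
  [   0.1205     1.2048]
First solve x = (I − A)⁻¹ d = adj(I−A)·d / det(I−A); in particular x_S = (0.10·55 + 1.00·100) / 0.8300 = 105.50 / 0.8300 ≈ 127.108.
Intermediate flow from P to S: z_PS = a_PS · x_S = 0.20 × 105.50 / 0.8300 = 21.10 / 0.8300 ≈ 25.4.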